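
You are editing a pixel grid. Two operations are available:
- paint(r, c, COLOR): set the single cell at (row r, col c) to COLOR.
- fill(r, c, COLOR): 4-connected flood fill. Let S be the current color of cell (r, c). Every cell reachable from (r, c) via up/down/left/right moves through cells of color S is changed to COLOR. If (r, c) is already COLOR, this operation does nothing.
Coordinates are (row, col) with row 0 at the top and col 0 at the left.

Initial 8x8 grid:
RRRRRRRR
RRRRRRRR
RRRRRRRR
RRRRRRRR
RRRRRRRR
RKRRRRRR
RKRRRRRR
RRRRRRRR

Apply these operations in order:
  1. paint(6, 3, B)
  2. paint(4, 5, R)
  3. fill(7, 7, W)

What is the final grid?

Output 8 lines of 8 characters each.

After op 1 paint(6,3,B):
RRRRRRRR
RRRRRRRR
RRRRRRRR
RRRRRRRR
RRRRRRRR
RKRRRRRR
RKRBRRRR
RRRRRRRR
After op 2 paint(4,5,R):
RRRRRRRR
RRRRRRRR
RRRRRRRR
RRRRRRRR
RRRRRRRR
RKRRRRRR
RKRBRRRR
RRRRRRRR
After op 3 fill(7,7,W) [61 cells changed]:
WWWWWWWW
WWWWWWWW
WWWWWWWW
WWWWWWWW
WWWWWWWW
WKWWWWWW
WKWBWWWW
WWWWWWWW

Answer: WWWWWWWW
WWWWWWWW
WWWWWWWW
WWWWWWWW
WWWWWWWW
WKWWWWWW
WKWBWWWW
WWWWWWWW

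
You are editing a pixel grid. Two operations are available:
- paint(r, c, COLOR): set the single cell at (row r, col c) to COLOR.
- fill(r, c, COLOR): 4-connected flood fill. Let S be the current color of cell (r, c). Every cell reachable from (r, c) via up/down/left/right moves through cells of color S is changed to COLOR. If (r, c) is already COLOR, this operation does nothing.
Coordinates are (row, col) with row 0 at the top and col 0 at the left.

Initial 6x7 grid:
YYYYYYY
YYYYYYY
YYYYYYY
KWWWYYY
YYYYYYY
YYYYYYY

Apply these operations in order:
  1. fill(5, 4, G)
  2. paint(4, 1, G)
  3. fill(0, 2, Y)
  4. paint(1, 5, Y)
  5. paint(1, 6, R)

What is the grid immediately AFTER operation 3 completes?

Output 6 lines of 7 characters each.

Answer: YYYYYYY
YYYYYYY
YYYYYYY
KWWWYYY
YYYYYYY
YYYYYYY

Derivation:
After op 1 fill(5,4,G) [38 cells changed]:
GGGGGGG
GGGGGGG
GGGGGGG
KWWWGGG
GGGGGGG
GGGGGGG
After op 2 paint(4,1,G):
GGGGGGG
GGGGGGG
GGGGGGG
KWWWGGG
GGGGGGG
GGGGGGG
After op 3 fill(0,2,Y) [38 cells changed]:
YYYYYYY
YYYYYYY
YYYYYYY
KWWWYYY
YYYYYYY
YYYYYYY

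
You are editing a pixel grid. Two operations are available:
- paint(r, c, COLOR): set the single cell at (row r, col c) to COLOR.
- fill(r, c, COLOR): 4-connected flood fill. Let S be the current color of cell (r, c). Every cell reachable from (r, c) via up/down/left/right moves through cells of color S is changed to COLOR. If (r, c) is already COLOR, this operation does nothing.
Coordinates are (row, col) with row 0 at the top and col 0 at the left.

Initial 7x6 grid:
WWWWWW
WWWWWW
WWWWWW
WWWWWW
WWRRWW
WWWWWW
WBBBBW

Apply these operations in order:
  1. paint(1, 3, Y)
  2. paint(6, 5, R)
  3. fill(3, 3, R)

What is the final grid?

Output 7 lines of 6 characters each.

Answer: RRRRRR
RRRYRR
RRRRRR
RRRRRR
RRRRRR
RRRRRR
RBBBBR

Derivation:
After op 1 paint(1,3,Y):
WWWWWW
WWWYWW
WWWWWW
WWWWWW
WWRRWW
WWWWWW
WBBBBW
After op 2 paint(6,5,R):
WWWWWW
WWWYWW
WWWWWW
WWWWWW
WWRRWW
WWWWWW
WBBBBR
After op 3 fill(3,3,R) [34 cells changed]:
RRRRRR
RRRYRR
RRRRRR
RRRRRR
RRRRRR
RRRRRR
RBBBBR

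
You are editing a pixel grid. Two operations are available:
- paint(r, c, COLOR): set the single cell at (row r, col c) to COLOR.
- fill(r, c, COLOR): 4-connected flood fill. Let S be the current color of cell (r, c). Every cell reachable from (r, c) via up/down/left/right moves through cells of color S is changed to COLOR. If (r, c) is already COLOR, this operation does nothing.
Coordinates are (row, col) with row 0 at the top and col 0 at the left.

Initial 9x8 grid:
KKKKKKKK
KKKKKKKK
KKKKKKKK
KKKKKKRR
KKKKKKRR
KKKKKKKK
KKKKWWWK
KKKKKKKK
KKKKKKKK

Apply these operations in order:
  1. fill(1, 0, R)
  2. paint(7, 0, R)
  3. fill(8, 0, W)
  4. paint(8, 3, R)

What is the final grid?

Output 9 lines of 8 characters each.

Answer: WWWWWWWW
WWWWWWWW
WWWWWWWW
WWWWWWWW
WWWWWWWW
WWWWWWWW
WWWWWWWW
WWWWWWWW
WWWRWWWW

Derivation:
After op 1 fill(1,0,R) [65 cells changed]:
RRRRRRRR
RRRRRRRR
RRRRRRRR
RRRRRRRR
RRRRRRRR
RRRRRRRR
RRRRWWWR
RRRRRRRR
RRRRRRRR
After op 2 paint(7,0,R):
RRRRRRRR
RRRRRRRR
RRRRRRRR
RRRRRRRR
RRRRRRRR
RRRRRRRR
RRRRWWWR
RRRRRRRR
RRRRRRRR
After op 3 fill(8,0,W) [69 cells changed]:
WWWWWWWW
WWWWWWWW
WWWWWWWW
WWWWWWWW
WWWWWWWW
WWWWWWWW
WWWWWWWW
WWWWWWWW
WWWWWWWW
After op 4 paint(8,3,R):
WWWWWWWW
WWWWWWWW
WWWWWWWW
WWWWWWWW
WWWWWWWW
WWWWWWWW
WWWWWWWW
WWWWWWWW
WWWRWWWW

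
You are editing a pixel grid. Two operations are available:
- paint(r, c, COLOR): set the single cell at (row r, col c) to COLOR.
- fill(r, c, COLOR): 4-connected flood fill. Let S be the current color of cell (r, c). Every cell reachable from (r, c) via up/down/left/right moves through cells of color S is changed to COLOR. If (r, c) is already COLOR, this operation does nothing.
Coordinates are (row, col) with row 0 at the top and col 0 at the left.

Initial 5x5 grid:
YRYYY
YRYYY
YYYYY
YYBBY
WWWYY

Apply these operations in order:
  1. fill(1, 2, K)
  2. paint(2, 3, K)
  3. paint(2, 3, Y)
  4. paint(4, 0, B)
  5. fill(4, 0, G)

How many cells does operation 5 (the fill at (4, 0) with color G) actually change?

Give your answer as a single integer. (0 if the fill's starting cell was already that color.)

Answer: 1

Derivation:
After op 1 fill(1,2,K) [18 cells changed]:
KRKKK
KRKKK
KKKKK
KKBBK
WWWKK
After op 2 paint(2,3,K):
KRKKK
KRKKK
KKKKK
KKBBK
WWWKK
After op 3 paint(2,3,Y):
KRKKK
KRKKK
KKKYK
KKBBK
WWWKK
After op 4 paint(4,0,B):
KRKKK
KRKKK
KKKYK
KKBBK
BWWKK
After op 5 fill(4,0,G) [1 cells changed]:
KRKKK
KRKKK
KKKYK
KKBBK
GWWKK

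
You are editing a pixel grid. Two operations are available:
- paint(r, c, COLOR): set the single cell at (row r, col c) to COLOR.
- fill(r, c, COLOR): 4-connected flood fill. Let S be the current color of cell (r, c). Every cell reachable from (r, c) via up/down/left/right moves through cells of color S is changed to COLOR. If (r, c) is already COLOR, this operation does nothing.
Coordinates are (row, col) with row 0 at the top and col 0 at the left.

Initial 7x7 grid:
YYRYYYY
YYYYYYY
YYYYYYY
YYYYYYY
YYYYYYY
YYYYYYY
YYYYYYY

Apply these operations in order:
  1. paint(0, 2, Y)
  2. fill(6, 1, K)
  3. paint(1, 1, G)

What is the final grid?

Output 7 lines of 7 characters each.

Answer: KKKKKKK
KGKKKKK
KKKKKKK
KKKKKKK
KKKKKKK
KKKKKKK
KKKKKKK

Derivation:
After op 1 paint(0,2,Y):
YYYYYYY
YYYYYYY
YYYYYYY
YYYYYYY
YYYYYYY
YYYYYYY
YYYYYYY
After op 2 fill(6,1,K) [49 cells changed]:
KKKKKKK
KKKKKKK
KKKKKKK
KKKKKKK
KKKKKKK
KKKKKKK
KKKKKKK
After op 3 paint(1,1,G):
KKKKKKK
KGKKKKK
KKKKKKK
KKKKKKK
KKKKKKK
KKKKKKK
KKKKKKK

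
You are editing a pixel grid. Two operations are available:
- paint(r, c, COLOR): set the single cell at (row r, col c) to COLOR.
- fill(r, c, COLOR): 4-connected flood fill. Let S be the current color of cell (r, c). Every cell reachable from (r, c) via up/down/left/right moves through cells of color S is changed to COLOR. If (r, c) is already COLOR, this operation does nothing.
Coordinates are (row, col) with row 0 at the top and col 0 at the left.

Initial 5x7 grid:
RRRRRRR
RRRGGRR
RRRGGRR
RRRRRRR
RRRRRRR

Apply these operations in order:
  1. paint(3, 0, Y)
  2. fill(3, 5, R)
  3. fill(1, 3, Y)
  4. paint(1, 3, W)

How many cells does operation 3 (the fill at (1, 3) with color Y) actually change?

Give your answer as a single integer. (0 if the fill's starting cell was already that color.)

Answer: 4

Derivation:
After op 1 paint(3,0,Y):
RRRRRRR
RRRGGRR
RRRGGRR
YRRRRRR
RRRRRRR
After op 2 fill(3,5,R) [0 cells changed]:
RRRRRRR
RRRGGRR
RRRGGRR
YRRRRRR
RRRRRRR
After op 3 fill(1,3,Y) [4 cells changed]:
RRRRRRR
RRRYYRR
RRRYYRR
YRRRRRR
RRRRRRR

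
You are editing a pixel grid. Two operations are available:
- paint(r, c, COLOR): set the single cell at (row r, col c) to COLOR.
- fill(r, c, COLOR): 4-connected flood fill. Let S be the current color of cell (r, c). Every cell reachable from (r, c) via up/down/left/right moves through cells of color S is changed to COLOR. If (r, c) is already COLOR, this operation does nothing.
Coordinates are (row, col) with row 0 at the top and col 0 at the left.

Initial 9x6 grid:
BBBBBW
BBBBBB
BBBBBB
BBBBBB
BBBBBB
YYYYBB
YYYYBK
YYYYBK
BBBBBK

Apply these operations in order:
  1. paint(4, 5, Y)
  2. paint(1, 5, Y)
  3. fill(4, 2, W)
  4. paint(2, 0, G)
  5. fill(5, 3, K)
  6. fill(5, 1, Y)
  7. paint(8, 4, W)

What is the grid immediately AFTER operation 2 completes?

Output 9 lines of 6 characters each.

After op 1 paint(4,5,Y):
BBBBBW
BBBBBB
BBBBBB
BBBBBB
BBBBBY
YYYYBB
YYYYBK
YYYYBK
BBBBBK
After op 2 paint(1,5,Y):
BBBBBW
BBBBBY
BBBBBB
BBBBBB
BBBBBY
YYYYBB
YYYYBK
YYYYBK
BBBBBK

Answer: BBBBBW
BBBBBY
BBBBBB
BBBBBB
BBBBBY
YYYYBB
YYYYBK
YYYYBK
BBBBBK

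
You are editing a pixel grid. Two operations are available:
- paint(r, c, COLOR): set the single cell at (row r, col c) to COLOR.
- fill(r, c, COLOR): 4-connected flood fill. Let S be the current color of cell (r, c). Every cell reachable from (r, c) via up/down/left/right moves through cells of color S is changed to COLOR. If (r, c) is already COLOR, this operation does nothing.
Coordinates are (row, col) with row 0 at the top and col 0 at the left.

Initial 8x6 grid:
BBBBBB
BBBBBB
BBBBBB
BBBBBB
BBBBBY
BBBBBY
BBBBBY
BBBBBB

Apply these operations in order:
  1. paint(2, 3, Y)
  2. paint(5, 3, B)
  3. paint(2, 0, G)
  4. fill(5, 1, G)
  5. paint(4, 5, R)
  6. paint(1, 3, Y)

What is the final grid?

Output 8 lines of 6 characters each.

After op 1 paint(2,3,Y):
BBBBBB
BBBBBB
BBBYBB
BBBBBB
BBBBBY
BBBBBY
BBBBBY
BBBBBB
After op 2 paint(5,3,B):
BBBBBB
BBBBBB
BBBYBB
BBBBBB
BBBBBY
BBBBBY
BBBBBY
BBBBBB
After op 3 paint(2,0,G):
BBBBBB
BBBBBB
GBBYBB
BBBBBB
BBBBBY
BBBBBY
BBBBBY
BBBBBB
After op 4 fill(5,1,G) [43 cells changed]:
GGGGGG
GGGGGG
GGGYGG
GGGGGG
GGGGGY
GGGGGY
GGGGGY
GGGGGG
After op 5 paint(4,5,R):
GGGGGG
GGGGGG
GGGYGG
GGGGGG
GGGGGR
GGGGGY
GGGGGY
GGGGGG
After op 6 paint(1,3,Y):
GGGGGG
GGGYGG
GGGYGG
GGGGGG
GGGGGR
GGGGGY
GGGGGY
GGGGGG

Answer: GGGGGG
GGGYGG
GGGYGG
GGGGGG
GGGGGR
GGGGGY
GGGGGY
GGGGGG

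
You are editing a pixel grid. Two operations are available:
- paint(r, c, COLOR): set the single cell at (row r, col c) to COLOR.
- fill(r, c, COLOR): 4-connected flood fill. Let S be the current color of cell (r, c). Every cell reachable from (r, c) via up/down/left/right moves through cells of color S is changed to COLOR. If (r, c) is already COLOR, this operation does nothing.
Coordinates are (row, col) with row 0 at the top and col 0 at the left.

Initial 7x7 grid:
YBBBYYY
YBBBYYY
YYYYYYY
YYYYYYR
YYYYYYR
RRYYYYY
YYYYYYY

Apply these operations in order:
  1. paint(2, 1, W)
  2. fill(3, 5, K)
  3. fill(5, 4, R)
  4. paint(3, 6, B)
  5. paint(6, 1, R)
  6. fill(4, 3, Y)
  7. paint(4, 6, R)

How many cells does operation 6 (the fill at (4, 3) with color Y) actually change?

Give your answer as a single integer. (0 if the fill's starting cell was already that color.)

After op 1 paint(2,1,W):
YBBBYYY
YBBBYYY
YWYYYYY
YYYYYYR
YYYYYYR
RRYYYYY
YYYYYYY
After op 2 fill(3,5,K) [38 cells changed]:
KBBBKKK
KBBBKKK
KWKKKKK
KKKKKKR
KKKKKKR
RRKKKKK
KKKKKKK
After op 3 fill(5,4,R) [38 cells changed]:
RBBBRRR
RBBBRRR
RWRRRRR
RRRRRRR
RRRRRRR
RRRRRRR
RRRRRRR
After op 4 paint(3,6,B):
RBBBRRR
RBBBRRR
RWRRRRR
RRRRRRB
RRRRRRR
RRRRRRR
RRRRRRR
After op 5 paint(6,1,R):
RBBBRRR
RBBBRRR
RWRRRRR
RRRRRRB
RRRRRRR
RRRRRRR
RRRRRRR
After op 6 fill(4,3,Y) [41 cells changed]:
YBBBYYY
YBBBYYY
YWYYYYY
YYYYYYB
YYYYYYY
YYYYYYY
YYYYYYY

Answer: 41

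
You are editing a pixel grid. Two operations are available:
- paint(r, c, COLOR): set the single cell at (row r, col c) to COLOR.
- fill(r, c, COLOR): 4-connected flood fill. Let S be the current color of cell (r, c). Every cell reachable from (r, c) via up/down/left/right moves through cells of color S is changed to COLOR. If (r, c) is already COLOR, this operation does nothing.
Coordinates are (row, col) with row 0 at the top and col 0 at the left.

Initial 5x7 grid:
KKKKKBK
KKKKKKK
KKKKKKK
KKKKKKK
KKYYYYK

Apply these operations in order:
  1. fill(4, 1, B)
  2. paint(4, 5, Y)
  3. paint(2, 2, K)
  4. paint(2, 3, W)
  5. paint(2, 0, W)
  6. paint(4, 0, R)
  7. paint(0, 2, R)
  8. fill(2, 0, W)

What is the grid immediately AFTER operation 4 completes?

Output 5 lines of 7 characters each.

After op 1 fill(4,1,B) [30 cells changed]:
BBBBBBB
BBBBBBB
BBBBBBB
BBBBBBB
BBYYYYB
After op 2 paint(4,5,Y):
BBBBBBB
BBBBBBB
BBBBBBB
BBBBBBB
BBYYYYB
After op 3 paint(2,2,K):
BBBBBBB
BBBBBBB
BBKBBBB
BBBBBBB
BBYYYYB
After op 4 paint(2,3,W):
BBBBBBB
BBBBBBB
BBKWBBB
BBBBBBB
BBYYYYB

Answer: BBBBBBB
BBBBBBB
BBKWBBB
BBBBBBB
BBYYYYB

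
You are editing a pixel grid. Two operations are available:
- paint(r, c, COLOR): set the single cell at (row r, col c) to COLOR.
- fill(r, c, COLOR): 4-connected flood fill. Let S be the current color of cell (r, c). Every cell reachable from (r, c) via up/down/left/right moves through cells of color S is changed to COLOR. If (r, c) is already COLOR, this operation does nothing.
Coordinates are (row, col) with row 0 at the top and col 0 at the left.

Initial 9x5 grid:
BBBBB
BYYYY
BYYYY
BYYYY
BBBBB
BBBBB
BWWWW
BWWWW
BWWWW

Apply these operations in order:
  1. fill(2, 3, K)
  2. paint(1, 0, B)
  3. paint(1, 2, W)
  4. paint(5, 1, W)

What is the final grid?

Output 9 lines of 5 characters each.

Answer: BBBBB
BKWKK
BKKKK
BKKKK
BBBBB
BWBBB
BWWWW
BWWWW
BWWWW

Derivation:
After op 1 fill(2,3,K) [12 cells changed]:
BBBBB
BKKKK
BKKKK
BKKKK
BBBBB
BBBBB
BWWWW
BWWWW
BWWWW
After op 2 paint(1,0,B):
BBBBB
BKKKK
BKKKK
BKKKK
BBBBB
BBBBB
BWWWW
BWWWW
BWWWW
After op 3 paint(1,2,W):
BBBBB
BKWKK
BKKKK
BKKKK
BBBBB
BBBBB
BWWWW
BWWWW
BWWWW
After op 4 paint(5,1,W):
BBBBB
BKWKK
BKKKK
BKKKK
BBBBB
BWBBB
BWWWW
BWWWW
BWWWW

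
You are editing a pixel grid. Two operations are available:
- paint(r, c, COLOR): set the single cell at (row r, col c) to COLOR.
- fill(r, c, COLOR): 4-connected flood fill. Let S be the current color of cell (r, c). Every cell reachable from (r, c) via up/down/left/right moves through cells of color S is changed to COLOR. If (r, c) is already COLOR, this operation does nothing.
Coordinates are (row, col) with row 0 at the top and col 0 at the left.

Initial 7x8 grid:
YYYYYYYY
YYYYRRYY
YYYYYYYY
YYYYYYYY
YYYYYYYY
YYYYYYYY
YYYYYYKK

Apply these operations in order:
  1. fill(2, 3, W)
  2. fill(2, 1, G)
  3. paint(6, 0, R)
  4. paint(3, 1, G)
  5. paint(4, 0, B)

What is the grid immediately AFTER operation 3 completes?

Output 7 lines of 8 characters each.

After op 1 fill(2,3,W) [52 cells changed]:
WWWWWWWW
WWWWRRWW
WWWWWWWW
WWWWWWWW
WWWWWWWW
WWWWWWWW
WWWWWWKK
After op 2 fill(2,1,G) [52 cells changed]:
GGGGGGGG
GGGGRRGG
GGGGGGGG
GGGGGGGG
GGGGGGGG
GGGGGGGG
GGGGGGKK
After op 3 paint(6,0,R):
GGGGGGGG
GGGGRRGG
GGGGGGGG
GGGGGGGG
GGGGGGGG
GGGGGGGG
RGGGGGKK

Answer: GGGGGGGG
GGGGRRGG
GGGGGGGG
GGGGGGGG
GGGGGGGG
GGGGGGGG
RGGGGGKK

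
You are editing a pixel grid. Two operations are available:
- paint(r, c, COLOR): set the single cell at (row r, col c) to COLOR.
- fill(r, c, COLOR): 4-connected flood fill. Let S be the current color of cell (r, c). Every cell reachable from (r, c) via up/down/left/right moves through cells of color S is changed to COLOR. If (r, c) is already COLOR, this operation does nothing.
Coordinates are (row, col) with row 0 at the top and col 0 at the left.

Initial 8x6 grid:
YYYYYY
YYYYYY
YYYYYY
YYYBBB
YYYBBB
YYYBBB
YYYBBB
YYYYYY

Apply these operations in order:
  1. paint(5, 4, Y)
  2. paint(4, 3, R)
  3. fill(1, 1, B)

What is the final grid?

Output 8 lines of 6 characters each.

Answer: BBBBBB
BBBBBB
BBBBBB
BBBBBB
BBBRBB
BBBBYB
BBBBBB
BBBBBB

Derivation:
After op 1 paint(5,4,Y):
YYYYYY
YYYYYY
YYYYYY
YYYBBB
YYYBBB
YYYBYB
YYYBBB
YYYYYY
After op 2 paint(4,3,R):
YYYYYY
YYYYYY
YYYYYY
YYYBBB
YYYRBB
YYYBYB
YYYBBB
YYYYYY
After op 3 fill(1,1,B) [36 cells changed]:
BBBBBB
BBBBBB
BBBBBB
BBBBBB
BBBRBB
BBBBYB
BBBBBB
BBBBBB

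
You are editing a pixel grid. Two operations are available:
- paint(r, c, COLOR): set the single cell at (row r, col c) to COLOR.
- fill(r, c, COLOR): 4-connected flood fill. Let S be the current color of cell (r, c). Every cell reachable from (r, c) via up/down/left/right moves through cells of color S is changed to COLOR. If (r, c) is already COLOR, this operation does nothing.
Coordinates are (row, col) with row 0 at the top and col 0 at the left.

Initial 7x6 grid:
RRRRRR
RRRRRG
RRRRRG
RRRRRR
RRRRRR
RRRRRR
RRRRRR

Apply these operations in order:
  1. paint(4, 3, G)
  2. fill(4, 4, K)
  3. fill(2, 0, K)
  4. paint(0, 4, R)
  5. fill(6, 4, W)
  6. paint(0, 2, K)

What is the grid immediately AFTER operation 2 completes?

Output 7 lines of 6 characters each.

Answer: KKKKKK
KKKKKG
KKKKKG
KKKKKK
KKKGKK
KKKKKK
KKKKKK

Derivation:
After op 1 paint(4,3,G):
RRRRRR
RRRRRG
RRRRRG
RRRRRR
RRRGRR
RRRRRR
RRRRRR
After op 2 fill(4,4,K) [39 cells changed]:
KKKKKK
KKKKKG
KKKKKG
KKKKKK
KKKGKK
KKKKKK
KKKKKK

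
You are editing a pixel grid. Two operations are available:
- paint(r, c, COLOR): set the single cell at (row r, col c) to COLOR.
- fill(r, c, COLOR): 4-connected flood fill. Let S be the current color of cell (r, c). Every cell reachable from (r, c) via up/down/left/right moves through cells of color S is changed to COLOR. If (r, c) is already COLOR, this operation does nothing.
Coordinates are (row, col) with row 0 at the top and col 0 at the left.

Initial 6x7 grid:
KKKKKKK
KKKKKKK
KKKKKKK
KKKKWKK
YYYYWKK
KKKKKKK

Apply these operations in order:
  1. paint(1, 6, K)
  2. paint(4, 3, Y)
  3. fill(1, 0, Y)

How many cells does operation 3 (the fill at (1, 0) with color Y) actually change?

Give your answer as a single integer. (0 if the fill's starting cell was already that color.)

Answer: 36

Derivation:
After op 1 paint(1,6,K):
KKKKKKK
KKKKKKK
KKKKKKK
KKKKWKK
YYYYWKK
KKKKKKK
After op 2 paint(4,3,Y):
KKKKKKK
KKKKKKK
KKKKKKK
KKKKWKK
YYYYWKK
KKKKKKK
After op 3 fill(1,0,Y) [36 cells changed]:
YYYYYYY
YYYYYYY
YYYYYYY
YYYYWYY
YYYYWYY
YYYYYYY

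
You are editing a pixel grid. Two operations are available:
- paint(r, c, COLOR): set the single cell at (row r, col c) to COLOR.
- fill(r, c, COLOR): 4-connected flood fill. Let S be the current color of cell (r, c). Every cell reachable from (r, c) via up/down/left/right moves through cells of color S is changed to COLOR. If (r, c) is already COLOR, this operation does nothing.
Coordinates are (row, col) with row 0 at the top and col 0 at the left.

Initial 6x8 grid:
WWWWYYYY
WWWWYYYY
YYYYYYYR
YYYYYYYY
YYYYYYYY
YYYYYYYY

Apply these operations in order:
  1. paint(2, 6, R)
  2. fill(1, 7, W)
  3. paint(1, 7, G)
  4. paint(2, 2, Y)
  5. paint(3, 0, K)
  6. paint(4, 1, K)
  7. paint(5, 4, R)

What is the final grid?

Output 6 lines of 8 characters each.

Answer: WWWWWWWW
WWWWWWWG
WWYWWWRR
KWWWWWWW
WKWWWWWW
WWWWRWWW

Derivation:
After op 1 paint(2,6,R):
WWWWYYYY
WWWWYYYY
YYYYYYRR
YYYYYYYY
YYYYYYYY
YYYYYYYY
After op 2 fill(1,7,W) [38 cells changed]:
WWWWWWWW
WWWWWWWW
WWWWWWRR
WWWWWWWW
WWWWWWWW
WWWWWWWW
After op 3 paint(1,7,G):
WWWWWWWW
WWWWWWWG
WWWWWWRR
WWWWWWWW
WWWWWWWW
WWWWWWWW
After op 4 paint(2,2,Y):
WWWWWWWW
WWWWWWWG
WWYWWWRR
WWWWWWWW
WWWWWWWW
WWWWWWWW
After op 5 paint(3,0,K):
WWWWWWWW
WWWWWWWG
WWYWWWRR
KWWWWWWW
WWWWWWWW
WWWWWWWW
After op 6 paint(4,1,K):
WWWWWWWW
WWWWWWWG
WWYWWWRR
KWWWWWWW
WKWWWWWW
WWWWWWWW
After op 7 paint(5,4,R):
WWWWWWWW
WWWWWWWG
WWYWWWRR
KWWWWWWW
WKWWWWWW
WWWWRWWW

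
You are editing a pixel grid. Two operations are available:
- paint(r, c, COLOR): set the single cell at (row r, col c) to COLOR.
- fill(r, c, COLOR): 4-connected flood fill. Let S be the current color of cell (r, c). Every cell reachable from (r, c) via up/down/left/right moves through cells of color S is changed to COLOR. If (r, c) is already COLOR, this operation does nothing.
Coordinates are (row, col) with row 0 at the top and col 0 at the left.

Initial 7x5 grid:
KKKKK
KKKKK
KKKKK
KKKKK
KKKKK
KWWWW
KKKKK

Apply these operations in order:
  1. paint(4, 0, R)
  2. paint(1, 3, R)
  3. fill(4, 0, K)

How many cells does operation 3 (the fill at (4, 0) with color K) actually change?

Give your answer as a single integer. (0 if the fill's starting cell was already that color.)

After op 1 paint(4,0,R):
KKKKK
KKKKK
KKKKK
KKKKK
RKKKK
KWWWW
KKKKK
After op 2 paint(1,3,R):
KKKKK
KKKRK
KKKKK
KKKKK
RKKKK
KWWWW
KKKKK
After op 3 fill(4,0,K) [1 cells changed]:
KKKKK
KKKRK
KKKKK
KKKKK
KKKKK
KWWWW
KKKKK

Answer: 1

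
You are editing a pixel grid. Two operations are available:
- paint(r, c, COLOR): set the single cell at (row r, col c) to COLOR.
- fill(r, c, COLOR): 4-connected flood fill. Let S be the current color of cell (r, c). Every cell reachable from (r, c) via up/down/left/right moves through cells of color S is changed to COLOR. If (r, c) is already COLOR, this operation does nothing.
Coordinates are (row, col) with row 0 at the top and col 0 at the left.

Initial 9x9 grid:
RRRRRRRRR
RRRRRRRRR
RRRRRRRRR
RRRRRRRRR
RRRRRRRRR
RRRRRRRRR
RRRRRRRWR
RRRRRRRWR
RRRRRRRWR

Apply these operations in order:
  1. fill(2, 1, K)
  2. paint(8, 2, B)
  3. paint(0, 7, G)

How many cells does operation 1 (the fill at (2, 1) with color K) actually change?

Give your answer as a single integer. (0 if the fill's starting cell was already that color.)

After op 1 fill(2,1,K) [78 cells changed]:
KKKKKKKKK
KKKKKKKKK
KKKKKKKKK
KKKKKKKKK
KKKKKKKKK
KKKKKKKKK
KKKKKKKWK
KKKKKKKWK
KKKKKKKWK

Answer: 78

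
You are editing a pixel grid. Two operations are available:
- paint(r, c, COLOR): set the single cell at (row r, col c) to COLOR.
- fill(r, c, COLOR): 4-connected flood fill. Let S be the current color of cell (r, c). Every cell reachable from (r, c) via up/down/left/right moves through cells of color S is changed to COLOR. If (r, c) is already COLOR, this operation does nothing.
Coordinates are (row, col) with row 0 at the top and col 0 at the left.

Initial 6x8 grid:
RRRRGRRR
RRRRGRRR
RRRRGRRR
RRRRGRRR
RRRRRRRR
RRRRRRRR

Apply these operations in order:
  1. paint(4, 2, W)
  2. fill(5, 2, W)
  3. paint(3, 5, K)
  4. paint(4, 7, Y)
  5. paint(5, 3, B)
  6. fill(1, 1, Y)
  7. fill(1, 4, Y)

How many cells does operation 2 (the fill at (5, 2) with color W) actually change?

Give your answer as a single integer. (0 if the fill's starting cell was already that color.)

After op 1 paint(4,2,W):
RRRRGRRR
RRRRGRRR
RRRRGRRR
RRRRGRRR
RRWRRRRR
RRRRRRRR
After op 2 fill(5,2,W) [43 cells changed]:
WWWWGWWW
WWWWGWWW
WWWWGWWW
WWWWGWWW
WWWWWWWW
WWWWWWWW

Answer: 43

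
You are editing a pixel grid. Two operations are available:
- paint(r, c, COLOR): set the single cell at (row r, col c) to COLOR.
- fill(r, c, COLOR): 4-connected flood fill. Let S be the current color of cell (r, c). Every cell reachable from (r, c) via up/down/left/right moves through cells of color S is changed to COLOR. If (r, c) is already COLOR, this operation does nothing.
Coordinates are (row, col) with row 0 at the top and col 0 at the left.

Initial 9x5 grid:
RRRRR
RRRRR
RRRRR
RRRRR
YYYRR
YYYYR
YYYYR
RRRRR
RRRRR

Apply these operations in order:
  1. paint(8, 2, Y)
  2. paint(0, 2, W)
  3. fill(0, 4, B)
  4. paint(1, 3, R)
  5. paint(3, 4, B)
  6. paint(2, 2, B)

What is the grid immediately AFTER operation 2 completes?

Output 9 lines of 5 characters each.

After op 1 paint(8,2,Y):
RRRRR
RRRRR
RRRRR
RRRRR
YYYRR
YYYYR
YYYYR
RRRRR
RRYRR
After op 2 paint(0,2,W):
RRWRR
RRRRR
RRRRR
RRRRR
YYYRR
YYYYR
YYYYR
RRRRR
RRYRR

Answer: RRWRR
RRRRR
RRRRR
RRRRR
YYYRR
YYYYR
YYYYR
RRRRR
RRYRR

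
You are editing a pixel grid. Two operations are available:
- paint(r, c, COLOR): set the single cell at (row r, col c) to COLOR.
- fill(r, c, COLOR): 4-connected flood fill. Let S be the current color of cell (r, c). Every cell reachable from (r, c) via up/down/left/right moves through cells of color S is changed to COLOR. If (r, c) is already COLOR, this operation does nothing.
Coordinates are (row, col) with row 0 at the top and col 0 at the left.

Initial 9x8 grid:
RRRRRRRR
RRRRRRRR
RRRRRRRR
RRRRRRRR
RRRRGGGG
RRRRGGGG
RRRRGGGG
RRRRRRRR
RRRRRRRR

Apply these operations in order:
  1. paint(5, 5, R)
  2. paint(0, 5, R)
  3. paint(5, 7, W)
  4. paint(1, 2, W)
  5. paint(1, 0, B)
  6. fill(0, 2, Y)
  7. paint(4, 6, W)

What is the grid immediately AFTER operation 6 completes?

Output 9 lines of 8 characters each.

After op 1 paint(5,5,R):
RRRRRRRR
RRRRRRRR
RRRRRRRR
RRRRRRRR
RRRRGGGG
RRRRGRGG
RRRRGGGG
RRRRRRRR
RRRRRRRR
After op 2 paint(0,5,R):
RRRRRRRR
RRRRRRRR
RRRRRRRR
RRRRRRRR
RRRRGGGG
RRRRGRGG
RRRRGGGG
RRRRRRRR
RRRRRRRR
After op 3 paint(5,7,W):
RRRRRRRR
RRRRRRRR
RRRRRRRR
RRRRRRRR
RRRRGGGG
RRRRGRGW
RRRRGGGG
RRRRRRRR
RRRRRRRR
After op 4 paint(1,2,W):
RRRRRRRR
RRWRRRRR
RRRRRRRR
RRRRRRRR
RRRRGGGG
RRRRGRGW
RRRRGGGG
RRRRRRRR
RRRRRRRR
After op 5 paint(1,0,B):
RRRRRRRR
BRWRRRRR
RRRRRRRR
RRRRRRRR
RRRRGGGG
RRRRGRGW
RRRRGGGG
RRRRRRRR
RRRRRRRR
After op 6 fill(0,2,Y) [58 cells changed]:
YYYYYYYY
BYWYYYYY
YYYYYYYY
YYYYYYYY
YYYYGGGG
YYYYGRGW
YYYYGGGG
YYYYYYYY
YYYYYYYY

Answer: YYYYYYYY
BYWYYYYY
YYYYYYYY
YYYYYYYY
YYYYGGGG
YYYYGRGW
YYYYGGGG
YYYYYYYY
YYYYYYYY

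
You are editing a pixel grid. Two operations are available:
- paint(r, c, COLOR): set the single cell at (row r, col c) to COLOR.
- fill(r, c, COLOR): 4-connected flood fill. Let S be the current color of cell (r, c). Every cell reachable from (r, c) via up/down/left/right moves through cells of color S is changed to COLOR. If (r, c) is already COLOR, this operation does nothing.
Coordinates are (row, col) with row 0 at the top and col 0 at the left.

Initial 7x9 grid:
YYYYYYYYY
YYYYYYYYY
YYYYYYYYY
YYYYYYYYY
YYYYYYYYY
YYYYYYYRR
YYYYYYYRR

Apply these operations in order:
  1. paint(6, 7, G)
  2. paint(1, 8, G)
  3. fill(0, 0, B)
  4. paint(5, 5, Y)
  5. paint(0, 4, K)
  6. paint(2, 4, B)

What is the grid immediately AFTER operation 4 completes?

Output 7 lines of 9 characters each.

Answer: BBBBBBBBB
BBBBBBBBG
BBBBBBBBB
BBBBBBBBB
BBBBBBBBB
BBBBBYBRR
BBBBBBBGR

Derivation:
After op 1 paint(6,7,G):
YYYYYYYYY
YYYYYYYYY
YYYYYYYYY
YYYYYYYYY
YYYYYYYYY
YYYYYYYRR
YYYYYYYGR
After op 2 paint(1,8,G):
YYYYYYYYY
YYYYYYYYG
YYYYYYYYY
YYYYYYYYY
YYYYYYYYY
YYYYYYYRR
YYYYYYYGR
After op 3 fill(0,0,B) [58 cells changed]:
BBBBBBBBB
BBBBBBBBG
BBBBBBBBB
BBBBBBBBB
BBBBBBBBB
BBBBBBBRR
BBBBBBBGR
After op 4 paint(5,5,Y):
BBBBBBBBB
BBBBBBBBG
BBBBBBBBB
BBBBBBBBB
BBBBBBBBB
BBBBBYBRR
BBBBBBBGR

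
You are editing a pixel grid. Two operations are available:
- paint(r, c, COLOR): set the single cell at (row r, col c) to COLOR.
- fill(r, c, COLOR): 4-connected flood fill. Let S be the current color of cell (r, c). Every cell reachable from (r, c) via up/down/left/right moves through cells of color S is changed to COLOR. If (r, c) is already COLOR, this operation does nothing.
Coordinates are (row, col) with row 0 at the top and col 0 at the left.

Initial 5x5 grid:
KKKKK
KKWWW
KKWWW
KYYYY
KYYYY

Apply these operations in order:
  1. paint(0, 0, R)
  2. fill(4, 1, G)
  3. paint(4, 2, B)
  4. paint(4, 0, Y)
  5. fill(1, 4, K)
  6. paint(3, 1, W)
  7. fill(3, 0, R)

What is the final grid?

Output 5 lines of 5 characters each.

Answer: RRRRR
RRRRR
RRRRR
RWGGG
YGBGG

Derivation:
After op 1 paint(0,0,R):
RKKKK
KKWWW
KKWWW
KYYYY
KYYYY
After op 2 fill(4,1,G) [8 cells changed]:
RKKKK
KKWWW
KKWWW
KGGGG
KGGGG
After op 3 paint(4,2,B):
RKKKK
KKWWW
KKWWW
KGGGG
KGBGG
After op 4 paint(4,0,Y):
RKKKK
KKWWW
KKWWW
KGGGG
YGBGG
After op 5 fill(1,4,K) [6 cells changed]:
RKKKK
KKKKK
KKKKK
KGGGG
YGBGG
After op 6 paint(3,1,W):
RKKKK
KKKKK
KKKKK
KWGGG
YGBGG
After op 7 fill(3,0,R) [15 cells changed]:
RRRRR
RRRRR
RRRRR
RWGGG
YGBGG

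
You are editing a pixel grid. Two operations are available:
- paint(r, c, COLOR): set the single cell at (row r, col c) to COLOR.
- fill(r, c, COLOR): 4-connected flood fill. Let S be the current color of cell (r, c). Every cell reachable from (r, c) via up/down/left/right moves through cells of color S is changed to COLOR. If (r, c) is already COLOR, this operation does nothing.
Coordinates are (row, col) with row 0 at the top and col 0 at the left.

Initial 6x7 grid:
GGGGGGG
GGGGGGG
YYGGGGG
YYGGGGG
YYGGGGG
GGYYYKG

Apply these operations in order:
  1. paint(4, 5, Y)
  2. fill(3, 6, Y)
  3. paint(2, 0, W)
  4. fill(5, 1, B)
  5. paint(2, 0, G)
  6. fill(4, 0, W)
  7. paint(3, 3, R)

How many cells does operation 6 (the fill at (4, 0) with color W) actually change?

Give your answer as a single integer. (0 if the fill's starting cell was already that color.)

Answer: 38

Derivation:
After op 1 paint(4,5,Y):
GGGGGGG
GGGGGGG
YYGGGGG
YYGGGGG
YYGGGYG
GGYYYKG
After op 2 fill(3,6,Y) [29 cells changed]:
YYYYYYY
YYYYYYY
YYYYYYY
YYYYYYY
YYYYYYY
GGYYYKY
After op 3 paint(2,0,W):
YYYYYYY
YYYYYYY
WYYYYYY
YYYYYYY
YYYYYYY
GGYYYKY
After op 4 fill(5,1,B) [2 cells changed]:
YYYYYYY
YYYYYYY
WYYYYYY
YYYYYYY
YYYYYYY
BBYYYKY
After op 5 paint(2,0,G):
YYYYYYY
YYYYYYY
GYYYYYY
YYYYYYY
YYYYYYY
BBYYYKY
After op 6 fill(4,0,W) [38 cells changed]:
WWWWWWW
WWWWWWW
GWWWWWW
WWWWWWW
WWWWWWW
BBWWWKW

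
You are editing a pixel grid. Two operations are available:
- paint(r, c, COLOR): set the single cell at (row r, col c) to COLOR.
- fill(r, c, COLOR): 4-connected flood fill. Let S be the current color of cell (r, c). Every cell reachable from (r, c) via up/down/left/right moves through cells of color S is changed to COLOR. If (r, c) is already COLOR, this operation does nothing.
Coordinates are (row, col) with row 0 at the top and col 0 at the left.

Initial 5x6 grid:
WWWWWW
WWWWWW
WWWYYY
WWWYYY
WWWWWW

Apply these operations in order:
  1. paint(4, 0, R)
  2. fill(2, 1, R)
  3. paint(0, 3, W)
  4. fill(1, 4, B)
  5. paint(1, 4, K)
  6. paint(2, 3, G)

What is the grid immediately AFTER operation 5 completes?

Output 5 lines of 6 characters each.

After op 1 paint(4,0,R):
WWWWWW
WWWWWW
WWWYYY
WWWYYY
RWWWWW
After op 2 fill(2,1,R) [23 cells changed]:
RRRRRR
RRRRRR
RRRYYY
RRRYYY
RRRRRR
After op 3 paint(0,3,W):
RRRWRR
RRRRRR
RRRYYY
RRRYYY
RRRRRR
After op 4 fill(1,4,B) [23 cells changed]:
BBBWBB
BBBBBB
BBBYYY
BBBYYY
BBBBBB
After op 5 paint(1,4,K):
BBBWBB
BBBBKB
BBBYYY
BBBYYY
BBBBBB

Answer: BBBWBB
BBBBKB
BBBYYY
BBBYYY
BBBBBB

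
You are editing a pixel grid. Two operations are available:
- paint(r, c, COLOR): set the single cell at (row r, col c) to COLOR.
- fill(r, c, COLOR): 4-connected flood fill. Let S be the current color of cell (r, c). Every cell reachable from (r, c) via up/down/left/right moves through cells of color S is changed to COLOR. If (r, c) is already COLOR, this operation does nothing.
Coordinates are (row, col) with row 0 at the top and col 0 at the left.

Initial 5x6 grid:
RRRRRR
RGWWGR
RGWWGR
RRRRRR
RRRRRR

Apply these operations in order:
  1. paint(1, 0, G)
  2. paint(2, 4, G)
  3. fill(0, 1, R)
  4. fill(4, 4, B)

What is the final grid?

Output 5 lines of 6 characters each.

After op 1 paint(1,0,G):
RRRRRR
GGWWGR
RGWWGR
RRRRRR
RRRRRR
After op 2 paint(2,4,G):
RRRRRR
GGWWGR
RGWWGR
RRRRRR
RRRRRR
After op 3 fill(0,1,R) [0 cells changed]:
RRRRRR
GGWWGR
RGWWGR
RRRRRR
RRRRRR
After op 4 fill(4,4,B) [21 cells changed]:
BBBBBB
GGWWGB
BGWWGB
BBBBBB
BBBBBB

Answer: BBBBBB
GGWWGB
BGWWGB
BBBBBB
BBBBBB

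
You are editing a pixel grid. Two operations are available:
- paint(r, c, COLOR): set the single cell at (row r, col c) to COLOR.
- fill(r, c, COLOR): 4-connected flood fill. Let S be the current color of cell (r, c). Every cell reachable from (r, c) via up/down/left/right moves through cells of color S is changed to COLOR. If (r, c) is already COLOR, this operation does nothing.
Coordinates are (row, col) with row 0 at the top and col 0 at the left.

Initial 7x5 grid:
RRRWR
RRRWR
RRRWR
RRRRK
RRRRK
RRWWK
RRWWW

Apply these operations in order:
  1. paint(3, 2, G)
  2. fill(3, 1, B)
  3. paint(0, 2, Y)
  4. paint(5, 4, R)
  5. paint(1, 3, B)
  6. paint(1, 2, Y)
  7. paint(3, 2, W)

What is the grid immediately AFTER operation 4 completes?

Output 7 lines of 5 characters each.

Answer: BBYWR
BBBWR
BBBWR
BBGBK
BBBBK
BBWWR
BBWWW

Derivation:
After op 1 paint(3,2,G):
RRRWR
RRRWR
RRRWR
RRGRK
RRRRK
RRWWK
RRWWW
After op 2 fill(3,1,B) [20 cells changed]:
BBBWR
BBBWR
BBBWR
BBGBK
BBBBK
BBWWK
BBWWW
After op 3 paint(0,2,Y):
BBYWR
BBBWR
BBBWR
BBGBK
BBBBK
BBWWK
BBWWW
After op 4 paint(5,4,R):
BBYWR
BBBWR
BBBWR
BBGBK
BBBBK
BBWWR
BBWWW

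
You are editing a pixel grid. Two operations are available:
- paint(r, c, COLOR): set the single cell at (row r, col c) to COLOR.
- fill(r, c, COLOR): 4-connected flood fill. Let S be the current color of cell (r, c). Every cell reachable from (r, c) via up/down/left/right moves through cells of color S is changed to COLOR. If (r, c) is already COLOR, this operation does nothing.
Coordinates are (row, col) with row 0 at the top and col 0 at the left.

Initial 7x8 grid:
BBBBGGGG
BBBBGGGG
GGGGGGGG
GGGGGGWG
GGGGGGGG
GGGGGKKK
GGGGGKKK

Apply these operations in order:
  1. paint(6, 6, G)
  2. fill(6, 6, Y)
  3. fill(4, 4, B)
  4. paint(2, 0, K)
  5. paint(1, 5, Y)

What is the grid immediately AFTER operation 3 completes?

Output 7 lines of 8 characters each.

Answer: BBBBBBBB
BBBBBBBB
BBBBBBBB
BBBBBBWB
BBBBBBBB
BBBBBKKK
BBBBBKYK

Derivation:
After op 1 paint(6,6,G):
BBBBGGGG
BBBBGGGG
GGGGGGGG
GGGGGGWG
GGGGGGGG
GGGGGKKK
GGGGGKGK
After op 2 fill(6,6,Y) [1 cells changed]:
BBBBGGGG
BBBBGGGG
GGGGGGGG
GGGGGGWG
GGGGGGGG
GGGGGKKK
GGGGGKYK
After op 3 fill(4,4,B) [41 cells changed]:
BBBBBBBB
BBBBBBBB
BBBBBBBB
BBBBBBWB
BBBBBBBB
BBBBBKKK
BBBBBKYK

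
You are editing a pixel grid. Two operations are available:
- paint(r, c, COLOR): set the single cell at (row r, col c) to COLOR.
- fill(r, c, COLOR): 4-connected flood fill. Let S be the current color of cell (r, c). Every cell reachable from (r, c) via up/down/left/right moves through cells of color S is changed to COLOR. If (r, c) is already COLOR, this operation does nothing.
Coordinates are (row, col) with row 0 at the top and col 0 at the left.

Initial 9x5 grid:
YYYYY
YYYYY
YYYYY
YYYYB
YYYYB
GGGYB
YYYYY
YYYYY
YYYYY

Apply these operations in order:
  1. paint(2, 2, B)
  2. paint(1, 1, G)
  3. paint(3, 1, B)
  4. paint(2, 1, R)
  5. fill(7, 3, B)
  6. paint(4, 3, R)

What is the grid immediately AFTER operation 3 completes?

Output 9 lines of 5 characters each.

After op 1 paint(2,2,B):
YYYYY
YYYYY
YYBYY
YYYYB
YYYYB
GGGYB
YYYYY
YYYYY
YYYYY
After op 2 paint(1,1,G):
YYYYY
YGYYY
YYBYY
YYYYB
YYYYB
GGGYB
YYYYY
YYYYY
YYYYY
After op 3 paint(3,1,B):
YYYYY
YGYYY
YYBYY
YBYYB
YYYYB
GGGYB
YYYYY
YYYYY
YYYYY

Answer: YYYYY
YGYYY
YYBYY
YBYYB
YYYYB
GGGYB
YYYYY
YYYYY
YYYYY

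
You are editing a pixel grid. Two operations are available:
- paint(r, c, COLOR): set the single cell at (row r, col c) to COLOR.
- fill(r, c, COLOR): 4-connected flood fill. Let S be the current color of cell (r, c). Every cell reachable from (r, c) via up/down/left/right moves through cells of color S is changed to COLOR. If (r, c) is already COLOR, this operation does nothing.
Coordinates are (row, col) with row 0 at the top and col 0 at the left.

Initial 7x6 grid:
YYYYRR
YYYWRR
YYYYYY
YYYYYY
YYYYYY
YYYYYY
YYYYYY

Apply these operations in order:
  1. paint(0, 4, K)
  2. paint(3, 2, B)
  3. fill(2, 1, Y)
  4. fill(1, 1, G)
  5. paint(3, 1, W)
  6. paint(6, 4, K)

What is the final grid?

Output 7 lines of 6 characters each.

After op 1 paint(0,4,K):
YYYYKR
YYYWRR
YYYYYY
YYYYYY
YYYYYY
YYYYYY
YYYYYY
After op 2 paint(3,2,B):
YYYYKR
YYYWRR
YYYYYY
YYBYYY
YYYYYY
YYYYYY
YYYYYY
After op 3 fill(2,1,Y) [0 cells changed]:
YYYYKR
YYYWRR
YYYYYY
YYBYYY
YYYYYY
YYYYYY
YYYYYY
After op 4 fill(1,1,G) [36 cells changed]:
GGGGKR
GGGWRR
GGGGGG
GGBGGG
GGGGGG
GGGGGG
GGGGGG
After op 5 paint(3,1,W):
GGGGKR
GGGWRR
GGGGGG
GWBGGG
GGGGGG
GGGGGG
GGGGGG
After op 6 paint(6,4,K):
GGGGKR
GGGWRR
GGGGGG
GWBGGG
GGGGGG
GGGGGG
GGGGKG

Answer: GGGGKR
GGGWRR
GGGGGG
GWBGGG
GGGGGG
GGGGGG
GGGGKG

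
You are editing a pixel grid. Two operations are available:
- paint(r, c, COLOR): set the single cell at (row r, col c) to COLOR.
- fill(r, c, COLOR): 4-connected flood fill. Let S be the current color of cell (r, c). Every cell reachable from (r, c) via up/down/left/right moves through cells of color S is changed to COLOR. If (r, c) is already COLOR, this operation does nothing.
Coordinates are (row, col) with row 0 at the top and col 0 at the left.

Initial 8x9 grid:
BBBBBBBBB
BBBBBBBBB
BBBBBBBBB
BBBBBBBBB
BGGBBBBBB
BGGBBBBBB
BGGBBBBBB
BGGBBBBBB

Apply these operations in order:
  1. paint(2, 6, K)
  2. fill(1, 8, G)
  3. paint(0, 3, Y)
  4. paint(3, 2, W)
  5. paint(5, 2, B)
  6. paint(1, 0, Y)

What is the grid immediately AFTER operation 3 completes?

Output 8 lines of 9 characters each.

After op 1 paint(2,6,K):
BBBBBBBBB
BBBBBBBBB
BBBBBBKBB
BBBBBBBBB
BGGBBBBBB
BGGBBBBBB
BGGBBBBBB
BGGBBBBBB
After op 2 fill(1,8,G) [63 cells changed]:
GGGGGGGGG
GGGGGGGGG
GGGGGGKGG
GGGGGGGGG
GGGGGGGGG
GGGGGGGGG
GGGGGGGGG
GGGGGGGGG
After op 3 paint(0,3,Y):
GGGYGGGGG
GGGGGGGGG
GGGGGGKGG
GGGGGGGGG
GGGGGGGGG
GGGGGGGGG
GGGGGGGGG
GGGGGGGGG

Answer: GGGYGGGGG
GGGGGGGGG
GGGGGGKGG
GGGGGGGGG
GGGGGGGGG
GGGGGGGGG
GGGGGGGGG
GGGGGGGGG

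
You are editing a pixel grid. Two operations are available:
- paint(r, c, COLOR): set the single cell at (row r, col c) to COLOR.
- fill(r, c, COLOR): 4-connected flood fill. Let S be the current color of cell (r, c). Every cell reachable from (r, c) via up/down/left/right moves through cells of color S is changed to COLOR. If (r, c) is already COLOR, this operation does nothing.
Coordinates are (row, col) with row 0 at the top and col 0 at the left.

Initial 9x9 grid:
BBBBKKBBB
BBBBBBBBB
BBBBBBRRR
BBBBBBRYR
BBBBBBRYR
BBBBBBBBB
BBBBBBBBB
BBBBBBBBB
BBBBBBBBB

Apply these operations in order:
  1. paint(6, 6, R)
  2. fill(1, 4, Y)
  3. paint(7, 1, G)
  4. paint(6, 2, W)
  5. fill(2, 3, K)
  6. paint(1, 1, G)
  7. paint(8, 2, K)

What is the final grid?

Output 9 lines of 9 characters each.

Answer: KKKKKKKKK
KGKKKKKKK
KKKKKKRRR
KKKKKKRKR
KKKKKKRKR
KKKKKKKKK
KKWKKKRKK
KGKKKKKKK
KKKKKKKKK

Derivation:
After op 1 paint(6,6,R):
BBBBKKBBB
BBBBBBBBB
BBBBBBRRR
BBBBBBRYR
BBBBBBRYR
BBBBBBBBB
BBBBBBRBB
BBBBBBBBB
BBBBBBBBB
After op 2 fill(1,4,Y) [69 cells changed]:
YYYYKKYYY
YYYYYYYYY
YYYYYYRRR
YYYYYYRYR
YYYYYYRYR
YYYYYYYYY
YYYYYYRYY
YYYYYYYYY
YYYYYYYYY
After op 3 paint(7,1,G):
YYYYKKYYY
YYYYYYYYY
YYYYYYRRR
YYYYYYRYR
YYYYYYRYR
YYYYYYYYY
YYYYYYRYY
YGYYYYYYY
YYYYYYYYY
After op 4 paint(6,2,W):
YYYYKKYYY
YYYYYYYYY
YYYYYYRRR
YYYYYYRYR
YYYYYYRYR
YYYYYYYYY
YYWYYYRYY
YGYYYYYYY
YYYYYYYYY
After op 5 fill(2,3,K) [69 cells changed]:
KKKKKKKKK
KKKKKKKKK
KKKKKKRRR
KKKKKKRKR
KKKKKKRKR
KKKKKKKKK
KKWKKKRKK
KGKKKKKKK
KKKKKKKKK
After op 6 paint(1,1,G):
KKKKKKKKK
KGKKKKKKK
KKKKKKRRR
KKKKKKRKR
KKKKKKRKR
KKKKKKKKK
KKWKKKRKK
KGKKKKKKK
KKKKKKKKK
After op 7 paint(8,2,K):
KKKKKKKKK
KGKKKKKKK
KKKKKKRRR
KKKKKKRKR
KKKKKKRKR
KKKKKKKKK
KKWKKKRKK
KGKKKKKKK
KKKKKKKKK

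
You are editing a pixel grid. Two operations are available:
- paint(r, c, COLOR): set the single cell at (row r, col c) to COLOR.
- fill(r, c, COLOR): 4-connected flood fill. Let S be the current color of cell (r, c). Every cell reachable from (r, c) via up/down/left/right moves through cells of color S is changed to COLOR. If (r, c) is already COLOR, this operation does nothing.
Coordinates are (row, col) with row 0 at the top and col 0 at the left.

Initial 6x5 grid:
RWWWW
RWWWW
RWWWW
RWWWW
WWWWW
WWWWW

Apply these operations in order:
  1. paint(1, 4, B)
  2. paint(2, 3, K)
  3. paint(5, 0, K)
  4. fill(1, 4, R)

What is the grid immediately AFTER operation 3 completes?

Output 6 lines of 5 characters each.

After op 1 paint(1,4,B):
RWWWW
RWWWB
RWWWW
RWWWW
WWWWW
WWWWW
After op 2 paint(2,3,K):
RWWWW
RWWWB
RWWKW
RWWWW
WWWWW
WWWWW
After op 3 paint(5,0,K):
RWWWW
RWWWB
RWWKW
RWWWW
WWWWW
KWWWW

Answer: RWWWW
RWWWB
RWWKW
RWWWW
WWWWW
KWWWW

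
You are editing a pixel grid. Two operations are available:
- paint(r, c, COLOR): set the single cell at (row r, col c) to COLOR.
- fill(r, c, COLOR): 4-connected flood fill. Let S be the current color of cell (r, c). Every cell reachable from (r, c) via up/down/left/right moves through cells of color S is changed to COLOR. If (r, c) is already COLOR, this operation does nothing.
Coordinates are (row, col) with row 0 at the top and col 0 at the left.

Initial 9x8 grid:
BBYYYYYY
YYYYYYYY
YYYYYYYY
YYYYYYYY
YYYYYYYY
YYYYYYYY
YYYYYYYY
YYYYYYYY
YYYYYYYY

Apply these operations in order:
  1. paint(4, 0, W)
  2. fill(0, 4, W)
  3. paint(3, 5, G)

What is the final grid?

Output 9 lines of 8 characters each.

After op 1 paint(4,0,W):
BBYYYYYY
YYYYYYYY
YYYYYYYY
YYYYYYYY
WYYYYYYY
YYYYYYYY
YYYYYYYY
YYYYYYYY
YYYYYYYY
After op 2 fill(0,4,W) [69 cells changed]:
BBWWWWWW
WWWWWWWW
WWWWWWWW
WWWWWWWW
WWWWWWWW
WWWWWWWW
WWWWWWWW
WWWWWWWW
WWWWWWWW
After op 3 paint(3,5,G):
BBWWWWWW
WWWWWWWW
WWWWWWWW
WWWWWGWW
WWWWWWWW
WWWWWWWW
WWWWWWWW
WWWWWWWW
WWWWWWWW

Answer: BBWWWWWW
WWWWWWWW
WWWWWWWW
WWWWWGWW
WWWWWWWW
WWWWWWWW
WWWWWWWW
WWWWWWWW
WWWWWWWW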